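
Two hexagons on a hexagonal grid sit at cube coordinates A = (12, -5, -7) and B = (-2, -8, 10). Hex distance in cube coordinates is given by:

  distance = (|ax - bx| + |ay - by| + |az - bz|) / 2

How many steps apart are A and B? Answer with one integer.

|ax - bx| = |12 - (-2)| = 14
|ay - by| = |-5 - (-8)| = 3
|az - bz| = |-7 - 10| = 17
distance = (14 + 3 + 17) / 2 = 34 / 2 = 17

Answer: 17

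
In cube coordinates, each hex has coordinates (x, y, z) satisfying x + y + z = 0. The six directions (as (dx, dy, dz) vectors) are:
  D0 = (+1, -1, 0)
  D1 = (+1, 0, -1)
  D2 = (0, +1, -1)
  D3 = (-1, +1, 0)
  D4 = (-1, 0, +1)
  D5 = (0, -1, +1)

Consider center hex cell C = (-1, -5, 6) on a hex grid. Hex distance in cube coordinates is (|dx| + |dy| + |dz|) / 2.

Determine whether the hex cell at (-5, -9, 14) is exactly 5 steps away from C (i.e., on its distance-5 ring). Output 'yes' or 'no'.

|px - cx| = |-5 - (-1)| = 4
|py - cy| = |-9 - (-5)| = 4
|pz - cz| = |14 - 6| = 8
distance = (4+4+8)/2 = 16/2 = 8
radius = 5; distance != radius -> no

Answer: no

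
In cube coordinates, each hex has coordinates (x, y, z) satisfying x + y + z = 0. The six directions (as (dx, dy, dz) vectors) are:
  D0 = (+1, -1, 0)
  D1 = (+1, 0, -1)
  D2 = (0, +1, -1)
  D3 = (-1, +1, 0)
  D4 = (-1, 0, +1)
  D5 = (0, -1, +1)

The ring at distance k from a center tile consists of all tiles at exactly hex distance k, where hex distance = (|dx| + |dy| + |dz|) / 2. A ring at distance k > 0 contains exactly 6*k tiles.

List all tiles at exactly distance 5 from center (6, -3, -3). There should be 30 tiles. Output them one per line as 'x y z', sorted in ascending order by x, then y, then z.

Answer: 1 -3 2
1 -2 1
1 -1 0
1 0 -1
1 1 -2
1 2 -3
2 -4 2
2 2 -4
3 -5 2
3 2 -5
4 -6 2
4 2 -6
5 -7 2
5 2 -7
6 -8 2
6 2 -8
7 -8 1
7 1 -8
8 -8 0
8 0 -8
9 -8 -1
9 -1 -8
10 -8 -2
10 -2 -8
11 -8 -3
11 -7 -4
11 -6 -5
11 -5 -6
11 -4 -7
11 -3 -8

Derivation:
Walk ring at distance 5 from (6, -3, -3):
Start at center + D4*5 = (1, -3, 2)
  hex 0: (1, -3, 2)
  hex 1: (2, -4, 2)
  hex 2: (3, -5, 2)
  hex 3: (4, -6, 2)
  hex 4: (5, -7, 2)
  hex 5: (6, -8, 2)
  hex 6: (7, -8, 1)
  hex 7: (8, -8, 0)
  hex 8: (9, -8, -1)
  hex 9: (10, -8, -2)
  hex 10: (11, -8, -3)
  hex 11: (11, -7, -4)
  hex 12: (11, -6, -5)
  hex 13: (11, -5, -6)
  hex 14: (11, -4, -7)
  hex 15: (11, -3, -8)
  hex 16: (10, -2, -8)
  hex 17: (9, -1, -8)
  hex 18: (8, 0, -8)
  hex 19: (7, 1, -8)
  hex 20: (6, 2, -8)
  hex 21: (5, 2, -7)
  hex 22: (4, 2, -6)
  hex 23: (3, 2, -5)
  hex 24: (2, 2, -4)
  hex 25: (1, 2, -3)
  hex 26: (1, 1, -2)
  hex 27: (1, 0, -1)
  hex 28: (1, -1, 0)
  hex 29: (1, -2, 1)
Sorted: 30 hexes.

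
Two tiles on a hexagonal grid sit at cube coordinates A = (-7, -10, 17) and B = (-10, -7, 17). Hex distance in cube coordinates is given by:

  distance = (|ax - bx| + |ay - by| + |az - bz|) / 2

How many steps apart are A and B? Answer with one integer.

Answer: 3

Derivation:
|ax - bx| = |-7 - (-10)| = 3
|ay - by| = |-10 - (-7)| = 3
|az - bz| = |17 - 17| = 0
distance = (3 + 3 + 0) / 2 = 6 / 2 = 3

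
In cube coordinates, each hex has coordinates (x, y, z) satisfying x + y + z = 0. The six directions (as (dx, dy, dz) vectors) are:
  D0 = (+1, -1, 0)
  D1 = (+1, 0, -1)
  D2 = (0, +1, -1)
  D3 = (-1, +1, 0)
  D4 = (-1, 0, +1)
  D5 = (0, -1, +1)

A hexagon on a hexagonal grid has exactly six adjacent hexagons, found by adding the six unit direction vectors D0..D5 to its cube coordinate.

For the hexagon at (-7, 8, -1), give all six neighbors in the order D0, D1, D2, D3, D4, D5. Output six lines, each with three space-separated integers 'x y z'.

Answer: -6 7 -1
-6 8 -2
-7 9 -2
-8 9 -1
-8 8 0
-7 7 0

Derivation:
Center: (-7, 8, -1). Add each direction:
  D0: (-7, 8, -1) + (1, -1, 0) = (-6, 7, -1)
  D1: (-7, 8, -1) + (1, 0, -1) = (-6, 8, -2)
  D2: (-7, 8, -1) + (0, 1, -1) = (-7, 9, -2)
  D3: (-7, 8, -1) + (-1, 1, 0) = (-8, 9, -1)
  D4: (-7, 8, -1) + (-1, 0, 1) = (-8, 8, 0)
  D5: (-7, 8, -1) + (0, -1, 1) = (-7, 7, 0)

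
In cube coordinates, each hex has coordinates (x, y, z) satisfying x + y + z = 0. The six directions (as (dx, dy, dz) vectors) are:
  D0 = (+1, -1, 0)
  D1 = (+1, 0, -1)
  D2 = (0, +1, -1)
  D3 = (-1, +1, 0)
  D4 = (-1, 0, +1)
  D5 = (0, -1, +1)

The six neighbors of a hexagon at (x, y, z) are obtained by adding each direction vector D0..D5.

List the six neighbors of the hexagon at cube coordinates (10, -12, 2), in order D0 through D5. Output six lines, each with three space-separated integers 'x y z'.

Answer: 11 -13 2
11 -12 1
10 -11 1
9 -11 2
9 -12 3
10 -13 3

Derivation:
Center: (10, -12, 2). Add each direction:
  D0: (10, -12, 2) + (1, -1, 0) = (11, -13, 2)
  D1: (10, -12, 2) + (1, 0, -1) = (11, -12, 1)
  D2: (10, -12, 2) + (0, 1, -1) = (10, -11, 1)
  D3: (10, -12, 2) + (-1, 1, 0) = (9, -11, 2)
  D4: (10, -12, 2) + (-1, 0, 1) = (9, -12, 3)
  D5: (10, -12, 2) + (0, -1, 1) = (10, -13, 3)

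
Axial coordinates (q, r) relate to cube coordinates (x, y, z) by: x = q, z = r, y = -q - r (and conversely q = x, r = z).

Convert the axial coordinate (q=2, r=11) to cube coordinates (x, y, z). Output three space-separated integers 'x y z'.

Answer: 2 -13 11

Derivation:
x = q = 2
z = r = 11
y = -x - z = -(2) - (11) = -13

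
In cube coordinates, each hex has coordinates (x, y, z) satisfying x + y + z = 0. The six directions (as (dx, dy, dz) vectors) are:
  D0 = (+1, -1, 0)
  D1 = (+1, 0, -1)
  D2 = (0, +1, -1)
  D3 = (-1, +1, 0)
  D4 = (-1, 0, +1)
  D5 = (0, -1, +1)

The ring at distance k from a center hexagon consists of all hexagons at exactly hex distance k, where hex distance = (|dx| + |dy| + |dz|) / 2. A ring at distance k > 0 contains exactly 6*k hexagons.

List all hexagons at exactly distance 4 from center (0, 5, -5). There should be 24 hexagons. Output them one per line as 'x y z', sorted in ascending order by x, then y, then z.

Walk ring at distance 4 from (0, 5, -5):
Start at center + D4*4 = (-4, 5, -1)
  hex 0: (-4, 5, -1)
  hex 1: (-3, 4, -1)
  hex 2: (-2, 3, -1)
  hex 3: (-1, 2, -1)
  hex 4: (0, 1, -1)
  hex 5: (1, 1, -2)
  hex 6: (2, 1, -3)
  hex 7: (3, 1, -4)
  hex 8: (4, 1, -5)
  hex 9: (4, 2, -6)
  hex 10: (4, 3, -7)
  hex 11: (4, 4, -8)
  hex 12: (4, 5, -9)
  hex 13: (3, 6, -9)
  hex 14: (2, 7, -9)
  hex 15: (1, 8, -9)
  hex 16: (0, 9, -9)
  hex 17: (-1, 9, -8)
  hex 18: (-2, 9, -7)
  hex 19: (-3, 9, -6)
  hex 20: (-4, 9, -5)
  hex 21: (-4, 8, -4)
  hex 22: (-4, 7, -3)
  hex 23: (-4, 6, -2)
Sorted: 24 hexes.

Answer: -4 5 -1
-4 6 -2
-4 7 -3
-4 8 -4
-4 9 -5
-3 4 -1
-3 9 -6
-2 3 -1
-2 9 -7
-1 2 -1
-1 9 -8
0 1 -1
0 9 -9
1 1 -2
1 8 -9
2 1 -3
2 7 -9
3 1 -4
3 6 -9
4 1 -5
4 2 -6
4 3 -7
4 4 -8
4 5 -9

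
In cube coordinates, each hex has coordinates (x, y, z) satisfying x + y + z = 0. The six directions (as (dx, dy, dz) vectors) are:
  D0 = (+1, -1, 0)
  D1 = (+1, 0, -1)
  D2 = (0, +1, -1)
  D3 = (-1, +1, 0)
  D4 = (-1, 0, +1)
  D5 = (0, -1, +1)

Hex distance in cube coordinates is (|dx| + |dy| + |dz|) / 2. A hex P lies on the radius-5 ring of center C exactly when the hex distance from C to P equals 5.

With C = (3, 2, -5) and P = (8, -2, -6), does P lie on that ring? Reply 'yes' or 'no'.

Answer: yes

Derivation:
|px - cx| = |8 - 3| = 5
|py - cy| = |-2 - 2| = 4
|pz - cz| = |-6 - (-5)| = 1
distance = (5+4+1)/2 = 10/2 = 5
radius = 5; distance == radius -> yes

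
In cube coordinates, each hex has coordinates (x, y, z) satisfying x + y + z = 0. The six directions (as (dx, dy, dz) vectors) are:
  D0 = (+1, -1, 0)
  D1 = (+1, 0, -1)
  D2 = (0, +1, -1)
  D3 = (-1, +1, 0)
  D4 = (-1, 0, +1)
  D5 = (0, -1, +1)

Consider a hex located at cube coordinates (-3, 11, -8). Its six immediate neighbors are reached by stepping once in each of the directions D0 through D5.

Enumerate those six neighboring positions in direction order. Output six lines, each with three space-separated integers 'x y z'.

Answer: -2 10 -8
-2 11 -9
-3 12 -9
-4 12 -8
-4 11 -7
-3 10 -7

Derivation:
Center: (-3, 11, -8). Add each direction:
  D0: (-3, 11, -8) + (1, -1, 0) = (-2, 10, -8)
  D1: (-3, 11, -8) + (1, 0, -1) = (-2, 11, -9)
  D2: (-3, 11, -8) + (0, 1, -1) = (-3, 12, -9)
  D3: (-3, 11, -8) + (-1, 1, 0) = (-4, 12, -8)
  D4: (-3, 11, -8) + (-1, 0, 1) = (-4, 11, -7)
  D5: (-3, 11, -8) + (0, -1, 1) = (-3, 10, -7)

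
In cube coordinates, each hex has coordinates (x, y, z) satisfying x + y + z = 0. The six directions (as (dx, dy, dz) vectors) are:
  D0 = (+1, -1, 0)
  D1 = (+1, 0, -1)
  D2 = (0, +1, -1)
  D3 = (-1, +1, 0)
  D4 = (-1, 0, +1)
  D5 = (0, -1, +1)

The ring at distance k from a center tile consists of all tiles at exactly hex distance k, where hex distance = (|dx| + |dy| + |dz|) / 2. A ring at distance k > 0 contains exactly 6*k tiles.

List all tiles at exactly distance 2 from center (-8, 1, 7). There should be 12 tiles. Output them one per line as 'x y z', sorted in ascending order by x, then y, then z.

Walk ring at distance 2 from (-8, 1, 7):
Start at center + D4*2 = (-10, 1, 9)
  hex 0: (-10, 1, 9)
  hex 1: (-9, 0, 9)
  hex 2: (-8, -1, 9)
  hex 3: (-7, -1, 8)
  hex 4: (-6, -1, 7)
  hex 5: (-6, 0, 6)
  hex 6: (-6, 1, 5)
  hex 7: (-7, 2, 5)
  hex 8: (-8, 3, 5)
  hex 9: (-9, 3, 6)
  hex 10: (-10, 3, 7)
  hex 11: (-10, 2, 8)
Sorted: 12 hexes.

Answer: -10 1 9
-10 2 8
-10 3 7
-9 0 9
-9 3 6
-8 -1 9
-8 3 5
-7 -1 8
-7 2 5
-6 -1 7
-6 0 6
-6 1 5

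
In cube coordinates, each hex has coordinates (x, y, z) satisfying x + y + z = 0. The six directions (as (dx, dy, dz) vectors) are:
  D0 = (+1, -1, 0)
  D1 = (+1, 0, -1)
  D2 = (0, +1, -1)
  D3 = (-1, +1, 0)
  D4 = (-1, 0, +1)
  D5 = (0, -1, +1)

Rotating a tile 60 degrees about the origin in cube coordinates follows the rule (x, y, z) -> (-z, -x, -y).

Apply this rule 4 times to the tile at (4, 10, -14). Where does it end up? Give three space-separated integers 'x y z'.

Start: (4, 10, -14)
Step 1: (4, 10, -14) -> (-(-14), -(4), -(10)) = (14, -4, -10)
Step 2: (14, -4, -10) -> (-(-10), -(14), -(-4)) = (10, -14, 4)
Step 3: (10, -14, 4) -> (-(4), -(10), -(-14)) = (-4, -10, 14)
Step 4: (-4, -10, 14) -> (-(14), -(-4), -(-10)) = (-14, 4, 10)

Answer: -14 4 10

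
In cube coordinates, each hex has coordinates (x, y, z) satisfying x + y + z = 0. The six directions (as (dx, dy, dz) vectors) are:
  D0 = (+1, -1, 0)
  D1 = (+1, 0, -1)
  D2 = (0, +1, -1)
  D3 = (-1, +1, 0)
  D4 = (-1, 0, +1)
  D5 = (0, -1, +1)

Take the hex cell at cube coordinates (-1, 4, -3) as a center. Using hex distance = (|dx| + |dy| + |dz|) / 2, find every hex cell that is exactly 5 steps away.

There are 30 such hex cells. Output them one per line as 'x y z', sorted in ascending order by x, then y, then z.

Answer: -6 4 2
-6 5 1
-6 6 0
-6 7 -1
-6 8 -2
-6 9 -3
-5 3 2
-5 9 -4
-4 2 2
-4 9 -5
-3 1 2
-3 9 -6
-2 0 2
-2 9 -7
-1 -1 2
-1 9 -8
0 -1 1
0 8 -8
1 -1 0
1 7 -8
2 -1 -1
2 6 -8
3 -1 -2
3 5 -8
4 -1 -3
4 0 -4
4 1 -5
4 2 -6
4 3 -7
4 4 -8

Derivation:
Walk ring at distance 5 from (-1, 4, -3):
Start at center + D4*5 = (-6, 4, 2)
  hex 0: (-6, 4, 2)
  hex 1: (-5, 3, 2)
  hex 2: (-4, 2, 2)
  hex 3: (-3, 1, 2)
  hex 4: (-2, 0, 2)
  hex 5: (-1, -1, 2)
  hex 6: (0, -1, 1)
  hex 7: (1, -1, 0)
  hex 8: (2, -1, -1)
  hex 9: (3, -1, -2)
  hex 10: (4, -1, -3)
  hex 11: (4, 0, -4)
  hex 12: (4, 1, -5)
  hex 13: (4, 2, -6)
  hex 14: (4, 3, -7)
  hex 15: (4, 4, -8)
  hex 16: (3, 5, -8)
  hex 17: (2, 6, -8)
  hex 18: (1, 7, -8)
  hex 19: (0, 8, -8)
  hex 20: (-1, 9, -8)
  hex 21: (-2, 9, -7)
  hex 22: (-3, 9, -6)
  hex 23: (-4, 9, -5)
  hex 24: (-5, 9, -4)
  hex 25: (-6, 9, -3)
  hex 26: (-6, 8, -2)
  hex 27: (-6, 7, -1)
  hex 28: (-6, 6, 0)
  hex 29: (-6, 5, 1)
Sorted: 30 hexes.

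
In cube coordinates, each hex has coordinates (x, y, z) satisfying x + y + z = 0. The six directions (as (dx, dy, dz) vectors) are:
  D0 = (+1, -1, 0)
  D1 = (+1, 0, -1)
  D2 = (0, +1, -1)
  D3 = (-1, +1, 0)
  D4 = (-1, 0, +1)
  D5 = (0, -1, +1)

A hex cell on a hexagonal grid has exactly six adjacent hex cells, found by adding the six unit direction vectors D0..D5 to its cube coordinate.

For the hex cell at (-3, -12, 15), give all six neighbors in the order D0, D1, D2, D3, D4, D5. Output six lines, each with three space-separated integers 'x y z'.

Answer: -2 -13 15
-2 -12 14
-3 -11 14
-4 -11 15
-4 -12 16
-3 -13 16

Derivation:
Center: (-3, -12, 15). Add each direction:
  D0: (-3, -12, 15) + (1, -1, 0) = (-2, -13, 15)
  D1: (-3, -12, 15) + (1, 0, -1) = (-2, -12, 14)
  D2: (-3, -12, 15) + (0, 1, -1) = (-3, -11, 14)
  D3: (-3, -12, 15) + (-1, 1, 0) = (-4, -11, 15)
  D4: (-3, -12, 15) + (-1, 0, 1) = (-4, -12, 16)
  D5: (-3, -12, 15) + (0, -1, 1) = (-3, -13, 16)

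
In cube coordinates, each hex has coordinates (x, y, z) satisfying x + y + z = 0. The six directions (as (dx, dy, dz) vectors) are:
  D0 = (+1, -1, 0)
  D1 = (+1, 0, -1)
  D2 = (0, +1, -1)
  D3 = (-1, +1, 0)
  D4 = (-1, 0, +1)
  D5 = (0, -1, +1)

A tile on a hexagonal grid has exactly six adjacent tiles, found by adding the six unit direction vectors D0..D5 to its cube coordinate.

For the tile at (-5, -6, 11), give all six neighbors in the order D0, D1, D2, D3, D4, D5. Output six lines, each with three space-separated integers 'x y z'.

Answer: -4 -7 11
-4 -6 10
-5 -5 10
-6 -5 11
-6 -6 12
-5 -7 12

Derivation:
Center: (-5, -6, 11). Add each direction:
  D0: (-5, -6, 11) + (1, -1, 0) = (-4, -7, 11)
  D1: (-5, -6, 11) + (1, 0, -1) = (-4, -6, 10)
  D2: (-5, -6, 11) + (0, 1, -1) = (-5, -5, 10)
  D3: (-5, -6, 11) + (-1, 1, 0) = (-6, -5, 11)
  D4: (-5, -6, 11) + (-1, 0, 1) = (-6, -6, 12)
  D5: (-5, -6, 11) + (0, -1, 1) = (-5, -7, 12)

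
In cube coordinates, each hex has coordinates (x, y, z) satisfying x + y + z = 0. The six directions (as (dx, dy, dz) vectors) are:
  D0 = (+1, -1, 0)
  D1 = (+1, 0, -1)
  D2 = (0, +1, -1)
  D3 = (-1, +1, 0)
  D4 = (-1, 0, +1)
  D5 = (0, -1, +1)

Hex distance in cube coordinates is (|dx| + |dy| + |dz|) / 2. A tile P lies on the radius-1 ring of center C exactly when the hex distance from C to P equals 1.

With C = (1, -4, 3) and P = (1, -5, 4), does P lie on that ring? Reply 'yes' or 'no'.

|px - cx| = |1 - 1| = 0
|py - cy| = |-5 - (-4)| = 1
|pz - cz| = |4 - 3| = 1
distance = (0+1+1)/2 = 2/2 = 1
radius = 1; distance == radius -> yes

Answer: yes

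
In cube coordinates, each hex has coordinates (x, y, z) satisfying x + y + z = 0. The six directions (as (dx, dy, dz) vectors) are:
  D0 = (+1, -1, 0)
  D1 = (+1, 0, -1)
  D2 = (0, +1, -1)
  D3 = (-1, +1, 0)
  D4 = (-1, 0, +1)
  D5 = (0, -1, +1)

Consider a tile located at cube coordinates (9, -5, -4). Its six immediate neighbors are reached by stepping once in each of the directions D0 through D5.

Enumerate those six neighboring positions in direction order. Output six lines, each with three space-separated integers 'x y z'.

Center: (9, -5, -4). Add each direction:
  D0: (9, -5, -4) + (1, -1, 0) = (10, -6, -4)
  D1: (9, -5, -4) + (1, 0, -1) = (10, -5, -5)
  D2: (9, -5, -4) + (0, 1, -1) = (9, -4, -5)
  D3: (9, -5, -4) + (-1, 1, 0) = (8, -4, -4)
  D4: (9, -5, -4) + (-1, 0, 1) = (8, -5, -3)
  D5: (9, -5, -4) + (0, -1, 1) = (9, -6, -3)

Answer: 10 -6 -4
10 -5 -5
9 -4 -5
8 -4 -4
8 -5 -3
9 -6 -3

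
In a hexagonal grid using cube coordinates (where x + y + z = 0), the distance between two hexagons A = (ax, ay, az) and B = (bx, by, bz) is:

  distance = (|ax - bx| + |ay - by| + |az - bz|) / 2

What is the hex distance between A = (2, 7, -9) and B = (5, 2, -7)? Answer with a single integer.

Answer: 5

Derivation:
|ax - bx| = |2 - 5| = 3
|ay - by| = |7 - 2| = 5
|az - bz| = |-9 - (-7)| = 2
distance = (3 + 5 + 2) / 2 = 10 / 2 = 5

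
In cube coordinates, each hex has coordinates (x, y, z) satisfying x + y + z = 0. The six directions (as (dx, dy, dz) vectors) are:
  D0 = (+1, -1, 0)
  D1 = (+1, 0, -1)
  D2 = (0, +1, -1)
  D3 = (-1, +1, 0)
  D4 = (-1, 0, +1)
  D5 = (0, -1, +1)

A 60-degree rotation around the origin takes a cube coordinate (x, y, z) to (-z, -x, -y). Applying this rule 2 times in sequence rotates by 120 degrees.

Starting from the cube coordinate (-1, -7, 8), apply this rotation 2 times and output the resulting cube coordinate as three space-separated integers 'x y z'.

Start: (-1, -7, 8)
Step 1: (-1, -7, 8) -> (-(8), -(-1), -(-7)) = (-8, 1, 7)
Step 2: (-8, 1, 7) -> (-(7), -(-8), -(1)) = (-7, 8, -1)

Answer: -7 8 -1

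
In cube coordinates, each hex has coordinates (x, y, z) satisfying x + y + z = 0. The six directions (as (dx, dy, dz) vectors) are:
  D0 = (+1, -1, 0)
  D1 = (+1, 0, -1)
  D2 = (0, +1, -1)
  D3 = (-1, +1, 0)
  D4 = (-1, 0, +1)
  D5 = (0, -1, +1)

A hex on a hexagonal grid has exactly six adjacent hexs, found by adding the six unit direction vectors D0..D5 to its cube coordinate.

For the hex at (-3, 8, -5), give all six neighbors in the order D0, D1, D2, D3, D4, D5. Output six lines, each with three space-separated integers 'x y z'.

Answer: -2 7 -5
-2 8 -6
-3 9 -6
-4 9 -5
-4 8 -4
-3 7 -4

Derivation:
Center: (-3, 8, -5). Add each direction:
  D0: (-3, 8, -5) + (1, -1, 0) = (-2, 7, -5)
  D1: (-3, 8, -5) + (1, 0, -1) = (-2, 8, -6)
  D2: (-3, 8, -5) + (0, 1, -1) = (-3, 9, -6)
  D3: (-3, 8, -5) + (-1, 1, 0) = (-4, 9, -5)
  D4: (-3, 8, -5) + (-1, 0, 1) = (-4, 8, -4)
  D5: (-3, 8, -5) + (0, -1, 1) = (-3, 7, -4)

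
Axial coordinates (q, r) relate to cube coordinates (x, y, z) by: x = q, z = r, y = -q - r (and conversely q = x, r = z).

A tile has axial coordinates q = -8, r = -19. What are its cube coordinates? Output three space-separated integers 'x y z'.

Answer: -8 27 -19

Derivation:
x = q = -8
z = r = -19
y = -x - z = -(-8) - (-19) = 27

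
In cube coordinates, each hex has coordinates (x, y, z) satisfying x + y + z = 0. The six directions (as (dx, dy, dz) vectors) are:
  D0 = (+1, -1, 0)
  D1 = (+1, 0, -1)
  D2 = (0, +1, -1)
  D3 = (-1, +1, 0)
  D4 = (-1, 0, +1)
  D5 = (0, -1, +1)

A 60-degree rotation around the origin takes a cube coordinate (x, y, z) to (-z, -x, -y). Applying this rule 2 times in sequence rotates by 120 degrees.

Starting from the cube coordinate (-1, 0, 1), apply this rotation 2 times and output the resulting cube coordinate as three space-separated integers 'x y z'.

Start: (-1, 0, 1)
Step 1: (-1, 0, 1) -> (-(1), -(-1), -(0)) = (-1, 1, 0)
Step 2: (-1, 1, 0) -> (-(0), -(-1), -(1)) = (0, 1, -1)

Answer: 0 1 -1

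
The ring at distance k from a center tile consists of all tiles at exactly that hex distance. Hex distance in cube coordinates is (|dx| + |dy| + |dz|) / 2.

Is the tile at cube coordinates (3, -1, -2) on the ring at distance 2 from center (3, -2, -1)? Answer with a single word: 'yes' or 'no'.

Answer: no

Derivation:
|px - cx| = |3 - 3| = 0
|py - cy| = |-1 - (-2)| = 1
|pz - cz| = |-2 - (-1)| = 1
distance = (0+1+1)/2 = 2/2 = 1
radius = 2; distance != radius -> no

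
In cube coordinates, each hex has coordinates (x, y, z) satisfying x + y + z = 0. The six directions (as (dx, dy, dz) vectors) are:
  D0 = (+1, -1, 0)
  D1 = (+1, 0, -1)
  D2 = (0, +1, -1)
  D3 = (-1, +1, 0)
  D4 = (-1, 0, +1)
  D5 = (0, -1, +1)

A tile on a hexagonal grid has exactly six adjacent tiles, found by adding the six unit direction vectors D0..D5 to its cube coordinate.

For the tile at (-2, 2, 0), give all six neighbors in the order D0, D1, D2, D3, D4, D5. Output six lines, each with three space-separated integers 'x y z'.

Answer: -1 1 0
-1 2 -1
-2 3 -1
-3 3 0
-3 2 1
-2 1 1

Derivation:
Center: (-2, 2, 0). Add each direction:
  D0: (-2, 2, 0) + (1, -1, 0) = (-1, 1, 0)
  D1: (-2, 2, 0) + (1, 0, -1) = (-1, 2, -1)
  D2: (-2, 2, 0) + (0, 1, -1) = (-2, 3, -1)
  D3: (-2, 2, 0) + (-1, 1, 0) = (-3, 3, 0)
  D4: (-2, 2, 0) + (-1, 0, 1) = (-3, 2, 1)
  D5: (-2, 2, 0) + (0, -1, 1) = (-2, 1, 1)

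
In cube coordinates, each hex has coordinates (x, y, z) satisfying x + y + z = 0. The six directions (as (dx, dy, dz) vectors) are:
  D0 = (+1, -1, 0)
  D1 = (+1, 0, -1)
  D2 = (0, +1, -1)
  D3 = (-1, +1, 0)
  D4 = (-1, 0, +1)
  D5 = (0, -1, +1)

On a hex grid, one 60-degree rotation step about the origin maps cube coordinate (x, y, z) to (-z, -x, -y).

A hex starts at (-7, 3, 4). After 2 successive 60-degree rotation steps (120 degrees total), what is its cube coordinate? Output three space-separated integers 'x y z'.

Start: (-7, 3, 4)
Step 1: (-7, 3, 4) -> (-(4), -(-7), -(3)) = (-4, 7, -3)
Step 2: (-4, 7, -3) -> (-(-3), -(-4), -(7)) = (3, 4, -7)

Answer: 3 4 -7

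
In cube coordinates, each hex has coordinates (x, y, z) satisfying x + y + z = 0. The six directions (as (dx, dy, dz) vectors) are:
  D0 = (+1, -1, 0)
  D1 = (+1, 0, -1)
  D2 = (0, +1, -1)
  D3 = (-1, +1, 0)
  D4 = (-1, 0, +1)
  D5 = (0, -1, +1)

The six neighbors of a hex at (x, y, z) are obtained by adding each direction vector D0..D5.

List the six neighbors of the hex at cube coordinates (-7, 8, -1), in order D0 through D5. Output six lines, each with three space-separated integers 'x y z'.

Center: (-7, 8, -1). Add each direction:
  D0: (-7, 8, -1) + (1, -1, 0) = (-6, 7, -1)
  D1: (-7, 8, -1) + (1, 0, -1) = (-6, 8, -2)
  D2: (-7, 8, -1) + (0, 1, -1) = (-7, 9, -2)
  D3: (-7, 8, -1) + (-1, 1, 0) = (-8, 9, -1)
  D4: (-7, 8, -1) + (-1, 0, 1) = (-8, 8, 0)
  D5: (-7, 8, -1) + (0, -1, 1) = (-7, 7, 0)

Answer: -6 7 -1
-6 8 -2
-7 9 -2
-8 9 -1
-8 8 0
-7 7 0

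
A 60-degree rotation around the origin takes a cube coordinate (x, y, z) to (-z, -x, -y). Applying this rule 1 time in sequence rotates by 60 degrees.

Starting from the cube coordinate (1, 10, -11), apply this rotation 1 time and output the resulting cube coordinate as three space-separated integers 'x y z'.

Answer: 11 -1 -10

Derivation:
Start: (1, 10, -11)
Step 1: (1, 10, -11) -> (-(-11), -(1), -(10)) = (11, -1, -10)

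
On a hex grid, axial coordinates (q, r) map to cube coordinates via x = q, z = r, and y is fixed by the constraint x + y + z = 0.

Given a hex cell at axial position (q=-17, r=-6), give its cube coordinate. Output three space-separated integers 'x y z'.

x = q = -17
z = r = -6
y = -x - z = -(-17) - (-6) = 23

Answer: -17 23 -6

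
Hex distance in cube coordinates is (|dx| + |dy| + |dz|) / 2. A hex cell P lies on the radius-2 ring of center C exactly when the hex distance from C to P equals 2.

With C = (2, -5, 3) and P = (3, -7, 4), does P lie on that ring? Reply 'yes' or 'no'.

|px - cx| = |3 - 2| = 1
|py - cy| = |-7 - (-5)| = 2
|pz - cz| = |4 - 3| = 1
distance = (1+2+1)/2 = 4/2 = 2
radius = 2; distance == radius -> yes

Answer: yes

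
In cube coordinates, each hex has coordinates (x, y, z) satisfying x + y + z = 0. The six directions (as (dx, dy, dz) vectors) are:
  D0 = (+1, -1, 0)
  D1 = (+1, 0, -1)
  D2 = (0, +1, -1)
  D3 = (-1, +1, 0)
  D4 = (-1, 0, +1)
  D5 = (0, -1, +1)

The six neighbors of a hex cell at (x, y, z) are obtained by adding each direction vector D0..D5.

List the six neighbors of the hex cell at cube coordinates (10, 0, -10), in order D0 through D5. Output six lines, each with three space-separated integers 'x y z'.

Center: (10, 0, -10). Add each direction:
  D0: (10, 0, -10) + (1, -1, 0) = (11, -1, -10)
  D1: (10, 0, -10) + (1, 0, -1) = (11, 0, -11)
  D2: (10, 0, -10) + (0, 1, -1) = (10, 1, -11)
  D3: (10, 0, -10) + (-1, 1, 0) = (9, 1, -10)
  D4: (10, 0, -10) + (-1, 0, 1) = (9, 0, -9)
  D5: (10, 0, -10) + (0, -1, 1) = (10, -1, -9)

Answer: 11 -1 -10
11 0 -11
10 1 -11
9 1 -10
9 0 -9
10 -1 -9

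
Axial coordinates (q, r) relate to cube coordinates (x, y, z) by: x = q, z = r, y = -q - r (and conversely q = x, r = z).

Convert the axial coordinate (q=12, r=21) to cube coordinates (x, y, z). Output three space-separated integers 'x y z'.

Answer: 12 -33 21

Derivation:
x = q = 12
z = r = 21
y = -x - z = -(12) - (21) = -33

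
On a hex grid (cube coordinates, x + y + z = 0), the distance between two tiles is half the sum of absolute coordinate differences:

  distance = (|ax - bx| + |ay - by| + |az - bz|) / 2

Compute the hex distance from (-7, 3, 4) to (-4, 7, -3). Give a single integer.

Answer: 7

Derivation:
|ax - bx| = |-7 - (-4)| = 3
|ay - by| = |3 - 7| = 4
|az - bz| = |4 - (-3)| = 7
distance = (3 + 4 + 7) / 2 = 14 / 2 = 7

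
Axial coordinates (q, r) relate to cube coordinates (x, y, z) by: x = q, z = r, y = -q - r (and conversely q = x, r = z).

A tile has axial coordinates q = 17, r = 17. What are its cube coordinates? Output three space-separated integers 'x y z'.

x = q = 17
z = r = 17
y = -x - z = -(17) - (17) = -34

Answer: 17 -34 17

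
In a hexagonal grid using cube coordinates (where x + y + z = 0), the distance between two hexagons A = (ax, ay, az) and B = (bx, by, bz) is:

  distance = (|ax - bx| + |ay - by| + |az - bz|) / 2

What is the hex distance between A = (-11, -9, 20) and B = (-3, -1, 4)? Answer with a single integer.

|ax - bx| = |-11 - (-3)| = 8
|ay - by| = |-9 - (-1)| = 8
|az - bz| = |20 - 4| = 16
distance = (8 + 8 + 16) / 2 = 32 / 2 = 16

Answer: 16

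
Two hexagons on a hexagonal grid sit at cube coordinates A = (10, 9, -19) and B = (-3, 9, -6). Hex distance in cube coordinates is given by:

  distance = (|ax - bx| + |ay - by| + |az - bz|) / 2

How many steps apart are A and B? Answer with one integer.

|ax - bx| = |10 - (-3)| = 13
|ay - by| = |9 - 9| = 0
|az - bz| = |-19 - (-6)| = 13
distance = (13 + 0 + 13) / 2 = 26 / 2 = 13

Answer: 13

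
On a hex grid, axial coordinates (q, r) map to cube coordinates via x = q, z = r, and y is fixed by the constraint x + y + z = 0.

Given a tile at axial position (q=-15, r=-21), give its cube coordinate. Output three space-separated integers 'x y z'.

x = q = -15
z = r = -21
y = -x - z = -(-15) - (-21) = 36

Answer: -15 36 -21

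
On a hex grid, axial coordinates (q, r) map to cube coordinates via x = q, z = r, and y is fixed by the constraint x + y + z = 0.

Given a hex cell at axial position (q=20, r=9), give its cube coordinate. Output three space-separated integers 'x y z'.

Answer: 20 -29 9

Derivation:
x = q = 20
z = r = 9
y = -x - z = -(20) - (9) = -29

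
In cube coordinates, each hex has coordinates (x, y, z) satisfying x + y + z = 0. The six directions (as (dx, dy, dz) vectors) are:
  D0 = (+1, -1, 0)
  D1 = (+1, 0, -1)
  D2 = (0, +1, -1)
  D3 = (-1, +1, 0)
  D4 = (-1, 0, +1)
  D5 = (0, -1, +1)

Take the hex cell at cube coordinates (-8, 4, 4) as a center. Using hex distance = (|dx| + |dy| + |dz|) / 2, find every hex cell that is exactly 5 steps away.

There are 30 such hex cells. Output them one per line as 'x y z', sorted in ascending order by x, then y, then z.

Walk ring at distance 5 from (-8, 4, 4):
Start at center + D4*5 = (-13, 4, 9)
  hex 0: (-13, 4, 9)
  hex 1: (-12, 3, 9)
  hex 2: (-11, 2, 9)
  hex 3: (-10, 1, 9)
  hex 4: (-9, 0, 9)
  hex 5: (-8, -1, 9)
  hex 6: (-7, -1, 8)
  hex 7: (-6, -1, 7)
  hex 8: (-5, -1, 6)
  hex 9: (-4, -1, 5)
  hex 10: (-3, -1, 4)
  hex 11: (-3, 0, 3)
  hex 12: (-3, 1, 2)
  hex 13: (-3, 2, 1)
  hex 14: (-3, 3, 0)
  hex 15: (-3, 4, -1)
  hex 16: (-4, 5, -1)
  hex 17: (-5, 6, -1)
  hex 18: (-6, 7, -1)
  hex 19: (-7, 8, -1)
  hex 20: (-8, 9, -1)
  hex 21: (-9, 9, 0)
  hex 22: (-10, 9, 1)
  hex 23: (-11, 9, 2)
  hex 24: (-12, 9, 3)
  hex 25: (-13, 9, 4)
  hex 26: (-13, 8, 5)
  hex 27: (-13, 7, 6)
  hex 28: (-13, 6, 7)
  hex 29: (-13, 5, 8)
Sorted: 30 hexes.

Answer: -13 4 9
-13 5 8
-13 6 7
-13 7 6
-13 8 5
-13 9 4
-12 3 9
-12 9 3
-11 2 9
-11 9 2
-10 1 9
-10 9 1
-9 0 9
-9 9 0
-8 -1 9
-8 9 -1
-7 -1 8
-7 8 -1
-6 -1 7
-6 7 -1
-5 -1 6
-5 6 -1
-4 -1 5
-4 5 -1
-3 -1 4
-3 0 3
-3 1 2
-3 2 1
-3 3 0
-3 4 -1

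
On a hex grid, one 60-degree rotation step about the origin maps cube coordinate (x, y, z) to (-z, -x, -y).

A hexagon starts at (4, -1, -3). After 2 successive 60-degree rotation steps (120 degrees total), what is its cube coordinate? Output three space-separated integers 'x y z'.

Start: (4, -1, -3)
Step 1: (4, -1, -3) -> (-(-3), -(4), -(-1)) = (3, -4, 1)
Step 2: (3, -4, 1) -> (-(1), -(3), -(-4)) = (-1, -3, 4)

Answer: -1 -3 4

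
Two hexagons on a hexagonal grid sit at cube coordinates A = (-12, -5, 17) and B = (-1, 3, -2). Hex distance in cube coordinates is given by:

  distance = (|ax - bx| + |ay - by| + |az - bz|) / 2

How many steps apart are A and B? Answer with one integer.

|ax - bx| = |-12 - (-1)| = 11
|ay - by| = |-5 - 3| = 8
|az - bz| = |17 - (-2)| = 19
distance = (11 + 8 + 19) / 2 = 38 / 2 = 19

Answer: 19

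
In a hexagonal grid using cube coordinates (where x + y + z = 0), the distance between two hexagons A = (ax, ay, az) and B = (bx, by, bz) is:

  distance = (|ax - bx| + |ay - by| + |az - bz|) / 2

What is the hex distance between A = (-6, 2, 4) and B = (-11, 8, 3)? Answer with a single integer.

|ax - bx| = |-6 - (-11)| = 5
|ay - by| = |2 - 8| = 6
|az - bz| = |4 - 3| = 1
distance = (5 + 6 + 1) / 2 = 12 / 2 = 6

Answer: 6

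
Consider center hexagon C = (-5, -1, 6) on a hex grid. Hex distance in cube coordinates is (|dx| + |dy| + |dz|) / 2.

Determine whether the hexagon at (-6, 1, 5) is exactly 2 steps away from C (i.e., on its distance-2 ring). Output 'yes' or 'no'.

Answer: yes

Derivation:
|px - cx| = |-6 - (-5)| = 1
|py - cy| = |1 - (-1)| = 2
|pz - cz| = |5 - 6| = 1
distance = (1+2+1)/2 = 4/2 = 2
radius = 2; distance == radius -> yes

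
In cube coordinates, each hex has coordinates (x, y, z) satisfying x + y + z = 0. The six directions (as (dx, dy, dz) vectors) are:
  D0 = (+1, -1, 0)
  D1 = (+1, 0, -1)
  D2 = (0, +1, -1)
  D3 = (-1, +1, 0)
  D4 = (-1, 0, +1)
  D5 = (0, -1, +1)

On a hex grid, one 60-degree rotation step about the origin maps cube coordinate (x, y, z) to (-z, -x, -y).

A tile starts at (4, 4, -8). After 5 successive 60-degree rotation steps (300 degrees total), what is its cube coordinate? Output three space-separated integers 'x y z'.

Start: (4, 4, -8)
Step 1: (4, 4, -8) -> (-(-8), -(4), -(4)) = (8, -4, -4)
Step 2: (8, -4, -4) -> (-(-4), -(8), -(-4)) = (4, -8, 4)
Step 3: (4, -8, 4) -> (-(4), -(4), -(-8)) = (-4, -4, 8)
Step 4: (-4, -4, 8) -> (-(8), -(-4), -(-4)) = (-8, 4, 4)
Step 5: (-8, 4, 4) -> (-(4), -(-8), -(4)) = (-4, 8, -4)

Answer: -4 8 -4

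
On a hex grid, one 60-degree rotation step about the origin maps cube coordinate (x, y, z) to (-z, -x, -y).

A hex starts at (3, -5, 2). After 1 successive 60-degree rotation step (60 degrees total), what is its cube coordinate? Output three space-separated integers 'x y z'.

Answer: -2 -3 5

Derivation:
Start: (3, -5, 2)
Step 1: (3, -5, 2) -> (-(2), -(3), -(-5)) = (-2, -3, 5)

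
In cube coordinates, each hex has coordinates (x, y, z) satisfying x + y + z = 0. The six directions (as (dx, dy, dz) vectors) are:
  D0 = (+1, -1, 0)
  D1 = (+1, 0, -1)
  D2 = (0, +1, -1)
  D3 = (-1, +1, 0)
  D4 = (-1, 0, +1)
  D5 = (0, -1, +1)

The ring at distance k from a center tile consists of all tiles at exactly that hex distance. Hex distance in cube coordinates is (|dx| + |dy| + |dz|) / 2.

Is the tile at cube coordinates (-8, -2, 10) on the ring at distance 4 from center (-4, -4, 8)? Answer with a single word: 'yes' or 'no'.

Answer: yes

Derivation:
|px - cx| = |-8 - (-4)| = 4
|py - cy| = |-2 - (-4)| = 2
|pz - cz| = |10 - 8| = 2
distance = (4+2+2)/2 = 8/2 = 4
radius = 4; distance == radius -> yes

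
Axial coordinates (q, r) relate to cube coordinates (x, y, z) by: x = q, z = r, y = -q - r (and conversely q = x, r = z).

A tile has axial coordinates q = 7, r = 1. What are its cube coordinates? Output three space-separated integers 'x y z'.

x = q = 7
z = r = 1
y = -x - z = -(7) - (1) = -8

Answer: 7 -8 1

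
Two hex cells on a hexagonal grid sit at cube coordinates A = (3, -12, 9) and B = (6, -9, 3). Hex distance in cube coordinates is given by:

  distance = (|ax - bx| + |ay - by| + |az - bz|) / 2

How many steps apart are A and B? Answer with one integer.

Answer: 6

Derivation:
|ax - bx| = |3 - 6| = 3
|ay - by| = |-12 - (-9)| = 3
|az - bz| = |9 - 3| = 6
distance = (3 + 3 + 6) / 2 = 12 / 2 = 6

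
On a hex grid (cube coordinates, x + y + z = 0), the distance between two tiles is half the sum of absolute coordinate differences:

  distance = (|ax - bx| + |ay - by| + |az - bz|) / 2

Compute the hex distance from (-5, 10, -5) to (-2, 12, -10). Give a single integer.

Answer: 5

Derivation:
|ax - bx| = |-5 - (-2)| = 3
|ay - by| = |10 - 12| = 2
|az - bz| = |-5 - (-10)| = 5
distance = (3 + 2 + 5) / 2 = 10 / 2 = 5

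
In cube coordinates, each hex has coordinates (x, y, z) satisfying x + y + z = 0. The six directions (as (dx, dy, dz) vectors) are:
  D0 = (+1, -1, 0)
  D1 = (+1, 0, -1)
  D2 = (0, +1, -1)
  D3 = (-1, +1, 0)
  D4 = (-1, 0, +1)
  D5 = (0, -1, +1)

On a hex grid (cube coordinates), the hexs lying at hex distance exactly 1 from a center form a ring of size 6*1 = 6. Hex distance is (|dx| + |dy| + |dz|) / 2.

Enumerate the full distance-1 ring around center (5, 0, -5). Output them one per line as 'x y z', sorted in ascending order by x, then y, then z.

Answer: 4 0 -4
4 1 -5
5 -1 -4
5 1 -6
6 -1 -5
6 0 -6

Derivation:
Walk ring at distance 1 from (5, 0, -5):
Start at center + D4*1 = (4, 0, -4)
  hex 0: (4, 0, -4)
  hex 1: (5, -1, -4)
  hex 2: (6, -1, -5)
  hex 3: (6, 0, -6)
  hex 4: (5, 1, -6)
  hex 5: (4, 1, -5)
Sorted: 6 hexes.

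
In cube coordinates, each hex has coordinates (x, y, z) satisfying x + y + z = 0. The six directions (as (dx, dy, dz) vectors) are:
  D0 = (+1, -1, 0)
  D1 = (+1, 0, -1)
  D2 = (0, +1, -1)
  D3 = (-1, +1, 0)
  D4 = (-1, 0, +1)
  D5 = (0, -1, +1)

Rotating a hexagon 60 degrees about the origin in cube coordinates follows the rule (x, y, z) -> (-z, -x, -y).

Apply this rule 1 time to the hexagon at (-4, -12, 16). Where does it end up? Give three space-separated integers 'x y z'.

Start: (-4, -12, 16)
Step 1: (-4, -12, 16) -> (-(16), -(-4), -(-12)) = (-16, 4, 12)

Answer: -16 4 12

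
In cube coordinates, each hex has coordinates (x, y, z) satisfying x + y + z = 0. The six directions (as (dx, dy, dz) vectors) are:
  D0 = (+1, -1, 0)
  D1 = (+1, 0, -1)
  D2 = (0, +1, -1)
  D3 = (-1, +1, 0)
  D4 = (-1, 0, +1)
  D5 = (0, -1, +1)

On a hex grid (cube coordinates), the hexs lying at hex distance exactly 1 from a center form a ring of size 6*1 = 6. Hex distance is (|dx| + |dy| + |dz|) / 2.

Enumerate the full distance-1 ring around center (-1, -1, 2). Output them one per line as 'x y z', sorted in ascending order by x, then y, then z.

Answer: -2 -1 3
-2 0 2
-1 -2 3
-1 0 1
0 -2 2
0 -1 1

Derivation:
Walk ring at distance 1 from (-1, -1, 2):
Start at center + D4*1 = (-2, -1, 3)
  hex 0: (-2, -1, 3)
  hex 1: (-1, -2, 3)
  hex 2: (0, -2, 2)
  hex 3: (0, -1, 1)
  hex 4: (-1, 0, 1)
  hex 5: (-2, 0, 2)
Sorted: 6 hexes.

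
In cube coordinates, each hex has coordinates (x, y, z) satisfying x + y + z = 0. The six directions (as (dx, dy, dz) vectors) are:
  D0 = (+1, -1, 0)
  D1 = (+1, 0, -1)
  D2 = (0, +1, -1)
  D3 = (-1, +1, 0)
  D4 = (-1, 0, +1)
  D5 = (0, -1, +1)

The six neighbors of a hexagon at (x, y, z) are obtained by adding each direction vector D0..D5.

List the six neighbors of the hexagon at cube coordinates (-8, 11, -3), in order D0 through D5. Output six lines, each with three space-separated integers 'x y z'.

Answer: -7 10 -3
-7 11 -4
-8 12 -4
-9 12 -3
-9 11 -2
-8 10 -2

Derivation:
Center: (-8, 11, -3). Add each direction:
  D0: (-8, 11, -3) + (1, -1, 0) = (-7, 10, -3)
  D1: (-8, 11, -3) + (1, 0, -1) = (-7, 11, -4)
  D2: (-8, 11, -3) + (0, 1, -1) = (-8, 12, -4)
  D3: (-8, 11, -3) + (-1, 1, 0) = (-9, 12, -3)
  D4: (-8, 11, -3) + (-1, 0, 1) = (-9, 11, -2)
  D5: (-8, 11, -3) + (0, -1, 1) = (-8, 10, -2)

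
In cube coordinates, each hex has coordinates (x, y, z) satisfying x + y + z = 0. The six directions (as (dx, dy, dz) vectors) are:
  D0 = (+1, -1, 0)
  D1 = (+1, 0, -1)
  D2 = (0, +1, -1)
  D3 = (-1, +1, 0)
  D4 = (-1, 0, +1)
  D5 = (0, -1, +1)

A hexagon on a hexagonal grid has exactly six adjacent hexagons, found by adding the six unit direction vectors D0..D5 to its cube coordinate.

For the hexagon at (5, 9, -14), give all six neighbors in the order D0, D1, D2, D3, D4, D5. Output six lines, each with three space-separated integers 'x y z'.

Center: (5, 9, -14). Add each direction:
  D0: (5, 9, -14) + (1, -1, 0) = (6, 8, -14)
  D1: (5, 9, -14) + (1, 0, -1) = (6, 9, -15)
  D2: (5, 9, -14) + (0, 1, -1) = (5, 10, -15)
  D3: (5, 9, -14) + (-1, 1, 0) = (4, 10, -14)
  D4: (5, 9, -14) + (-1, 0, 1) = (4, 9, -13)
  D5: (5, 9, -14) + (0, -1, 1) = (5, 8, -13)

Answer: 6 8 -14
6 9 -15
5 10 -15
4 10 -14
4 9 -13
5 8 -13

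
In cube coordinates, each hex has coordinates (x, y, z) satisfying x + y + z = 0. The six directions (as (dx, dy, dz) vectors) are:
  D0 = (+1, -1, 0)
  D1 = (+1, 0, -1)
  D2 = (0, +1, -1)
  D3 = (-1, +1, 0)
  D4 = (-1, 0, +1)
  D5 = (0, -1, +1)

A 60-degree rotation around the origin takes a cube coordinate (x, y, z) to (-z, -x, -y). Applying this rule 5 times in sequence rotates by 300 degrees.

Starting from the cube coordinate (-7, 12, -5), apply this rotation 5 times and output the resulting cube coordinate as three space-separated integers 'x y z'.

Answer: -12 5 7

Derivation:
Start: (-7, 12, -5)
Step 1: (-7, 12, -5) -> (-(-5), -(-7), -(12)) = (5, 7, -12)
Step 2: (5, 7, -12) -> (-(-12), -(5), -(7)) = (12, -5, -7)
Step 3: (12, -5, -7) -> (-(-7), -(12), -(-5)) = (7, -12, 5)
Step 4: (7, -12, 5) -> (-(5), -(7), -(-12)) = (-5, -7, 12)
Step 5: (-5, -7, 12) -> (-(12), -(-5), -(-7)) = (-12, 5, 7)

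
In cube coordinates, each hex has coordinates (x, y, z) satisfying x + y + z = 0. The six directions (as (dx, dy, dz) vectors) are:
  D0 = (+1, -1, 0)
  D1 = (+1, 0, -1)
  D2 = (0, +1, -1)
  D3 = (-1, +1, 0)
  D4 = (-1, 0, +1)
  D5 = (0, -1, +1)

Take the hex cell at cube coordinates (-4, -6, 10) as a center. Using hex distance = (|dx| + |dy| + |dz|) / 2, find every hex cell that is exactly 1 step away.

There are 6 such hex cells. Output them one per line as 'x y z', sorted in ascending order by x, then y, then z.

Walk ring at distance 1 from (-4, -6, 10):
Start at center + D4*1 = (-5, -6, 11)
  hex 0: (-5, -6, 11)
  hex 1: (-4, -7, 11)
  hex 2: (-3, -7, 10)
  hex 3: (-3, -6, 9)
  hex 4: (-4, -5, 9)
  hex 5: (-5, -5, 10)
Sorted: 6 hexes.

Answer: -5 -6 11
-5 -5 10
-4 -7 11
-4 -5 9
-3 -7 10
-3 -6 9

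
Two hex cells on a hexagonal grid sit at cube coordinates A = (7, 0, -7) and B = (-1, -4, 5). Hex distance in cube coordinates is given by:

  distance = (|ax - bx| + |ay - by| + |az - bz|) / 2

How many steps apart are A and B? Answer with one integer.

|ax - bx| = |7 - (-1)| = 8
|ay - by| = |0 - (-4)| = 4
|az - bz| = |-7 - 5| = 12
distance = (8 + 4 + 12) / 2 = 24 / 2 = 12

Answer: 12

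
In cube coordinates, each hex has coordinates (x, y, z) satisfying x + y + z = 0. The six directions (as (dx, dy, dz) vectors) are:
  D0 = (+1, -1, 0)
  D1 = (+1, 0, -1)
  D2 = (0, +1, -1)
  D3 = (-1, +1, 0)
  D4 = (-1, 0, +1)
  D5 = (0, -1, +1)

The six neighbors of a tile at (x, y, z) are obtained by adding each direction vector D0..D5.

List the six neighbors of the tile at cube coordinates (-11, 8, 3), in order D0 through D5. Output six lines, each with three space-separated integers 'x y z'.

Center: (-11, 8, 3). Add each direction:
  D0: (-11, 8, 3) + (1, -1, 0) = (-10, 7, 3)
  D1: (-11, 8, 3) + (1, 0, -1) = (-10, 8, 2)
  D2: (-11, 8, 3) + (0, 1, -1) = (-11, 9, 2)
  D3: (-11, 8, 3) + (-1, 1, 0) = (-12, 9, 3)
  D4: (-11, 8, 3) + (-1, 0, 1) = (-12, 8, 4)
  D5: (-11, 8, 3) + (0, -1, 1) = (-11, 7, 4)

Answer: -10 7 3
-10 8 2
-11 9 2
-12 9 3
-12 8 4
-11 7 4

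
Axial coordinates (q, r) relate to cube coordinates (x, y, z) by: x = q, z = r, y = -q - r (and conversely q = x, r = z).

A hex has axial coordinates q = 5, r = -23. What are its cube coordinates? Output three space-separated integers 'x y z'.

x = q = 5
z = r = -23
y = -x - z = -(5) - (-23) = 18

Answer: 5 18 -23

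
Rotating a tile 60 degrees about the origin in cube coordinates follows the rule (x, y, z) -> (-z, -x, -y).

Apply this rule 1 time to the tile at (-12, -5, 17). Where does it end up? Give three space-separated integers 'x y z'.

Answer: -17 12 5

Derivation:
Start: (-12, -5, 17)
Step 1: (-12, -5, 17) -> (-(17), -(-12), -(-5)) = (-17, 12, 5)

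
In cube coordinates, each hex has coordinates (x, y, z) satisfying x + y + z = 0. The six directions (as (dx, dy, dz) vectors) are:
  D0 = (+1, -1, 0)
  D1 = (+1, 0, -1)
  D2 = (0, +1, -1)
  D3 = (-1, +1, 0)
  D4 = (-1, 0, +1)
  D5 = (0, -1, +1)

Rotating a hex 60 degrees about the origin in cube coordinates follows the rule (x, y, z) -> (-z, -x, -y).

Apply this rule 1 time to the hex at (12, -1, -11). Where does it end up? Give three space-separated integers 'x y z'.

Answer: 11 -12 1

Derivation:
Start: (12, -1, -11)
Step 1: (12, -1, -11) -> (-(-11), -(12), -(-1)) = (11, -12, 1)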